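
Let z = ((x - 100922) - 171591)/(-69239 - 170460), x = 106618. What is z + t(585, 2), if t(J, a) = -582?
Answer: -139338923/239699 ≈ -581.31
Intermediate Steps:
z = 165895/239699 (z = ((106618 - 100922) - 171591)/(-69239 - 170460) = (5696 - 171591)/(-239699) = -165895*(-1/239699) = 165895/239699 ≈ 0.69210)
z + t(585, 2) = 165895/239699 - 582 = -139338923/239699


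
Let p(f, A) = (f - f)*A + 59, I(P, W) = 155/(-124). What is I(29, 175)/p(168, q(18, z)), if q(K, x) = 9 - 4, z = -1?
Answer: -5/236 ≈ -0.021186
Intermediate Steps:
q(K, x) = 5
I(P, W) = -5/4 (I(P, W) = 155*(-1/124) = -5/4)
p(f, A) = 59 (p(f, A) = 0*A + 59 = 0 + 59 = 59)
I(29, 175)/p(168, q(18, z)) = -5/4/59 = -5/4*1/59 = -5/236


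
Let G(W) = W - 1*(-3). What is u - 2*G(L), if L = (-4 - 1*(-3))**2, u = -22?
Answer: -30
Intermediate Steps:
L = 1 (L = (-4 + 3)**2 = (-1)**2 = 1)
G(W) = 3 + W (G(W) = W + 3 = 3 + W)
u - 2*G(L) = -22 - 2*(3 + 1) = -22 - 2*4 = -22 - 8 = -30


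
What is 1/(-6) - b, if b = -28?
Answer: 167/6 ≈ 27.833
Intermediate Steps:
1/(-6) - b = 1/(-6) - 1*(-28) = -1/6 + 28 = 167/6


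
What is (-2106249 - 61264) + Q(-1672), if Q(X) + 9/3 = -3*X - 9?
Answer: -2162509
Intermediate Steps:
Q(X) = -12 - 3*X (Q(X) = -3 + (-3*X - 9) = -3 + (-9 - 3*X) = -12 - 3*X)
(-2106249 - 61264) + Q(-1672) = (-2106249 - 61264) + (-12 - 3*(-1672)) = -2167513 + (-12 + 5016) = -2167513 + 5004 = -2162509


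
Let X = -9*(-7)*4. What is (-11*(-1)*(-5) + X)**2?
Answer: 38809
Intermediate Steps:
X = 252 (X = 63*4 = 252)
(-11*(-1)*(-5) + X)**2 = (-11*(-1)*(-5) + 252)**2 = (11*(-5) + 252)**2 = (-55 + 252)**2 = 197**2 = 38809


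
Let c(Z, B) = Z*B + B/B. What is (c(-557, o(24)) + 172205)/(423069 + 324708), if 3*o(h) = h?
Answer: 167750/747777 ≈ 0.22433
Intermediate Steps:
o(h) = h/3
c(Z, B) = 1 + B*Z (c(Z, B) = B*Z + 1 = 1 + B*Z)
(c(-557, o(24)) + 172205)/(423069 + 324708) = ((1 + ((⅓)*24)*(-557)) + 172205)/(423069 + 324708) = ((1 + 8*(-557)) + 172205)/747777 = ((1 - 4456) + 172205)*(1/747777) = (-4455 + 172205)*(1/747777) = 167750*(1/747777) = 167750/747777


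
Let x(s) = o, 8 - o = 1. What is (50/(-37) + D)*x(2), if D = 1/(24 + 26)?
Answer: -17241/1850 ≈ -9.3195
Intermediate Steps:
o = 7 (o = 8 - 1*1 = 8 - 1 = 7)
x(s) = 7
D = 1/50 ≈ 0.020000
(50/(-37) + D)*x(2) = (50/(-37) + 1/50)*7 = (50*(-1/37) + 1/50)*7 = (-50/37 + 1/50)*7 = -2463/1850*7 = -17241/1850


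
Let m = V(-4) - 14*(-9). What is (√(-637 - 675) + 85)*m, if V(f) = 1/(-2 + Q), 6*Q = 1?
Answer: 117300/11 + 5520*I*√82/11 ≈ 10664.0 + 4544.2*I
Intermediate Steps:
Q = ⅙ (Q = (⅙)*1 = ⅙ ≈ 0.16667)
V(f) = -6/11 (V(f) = 1/(-2 + ⅙) = 1/(-11/6) = -6/11)
m = 1380/11 (m = -6/11 - 14*(-9) = -6/11 + 126 = 1380/11 ≈ 125.45)
(√(-637 - 675) + 85)*m = (√(-637 - 675) + 85)*(1380/11) = (√(-1312) + 85)*(1380/11) = (4*I*√82 + 85)*(1380/11) = (85 + 4*I*√82)*(1380/11) = 117300/11 + 5520*I*√82/11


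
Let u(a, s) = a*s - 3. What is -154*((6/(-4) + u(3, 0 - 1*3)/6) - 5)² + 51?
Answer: -22151/2 ≈ -11076.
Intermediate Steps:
u(a, s) = -3 + a*s
-154*((6/(-4) + u(3, 0 - 1*3)/6) - 5)² + 51 = -154*((6/(-4) + (-3 + 3*(0 - 1*3))/6) - 5)² + 51 = -154*((6*(-¼) + (-3 + 3*(0 - 3))*(⅙)) - 5)² + 51 = -154*((-3/2 + (-3 + 3*(-3))*(⅙)) - 5)² + 51 = -154*((-3/2 + (-3 - 9)*(⅙)) - 5)² + 51 = -154*((-3/2 - 12*⅙) - 5)² + 51 = -154*((-3/2 - 2) - 5)² + 51 = -154*(-7/2 - 5)² + 51 = -154*(-17/2)² + 51 = -154*289/4 + 51 = -22253/2 + 51 = -22151/2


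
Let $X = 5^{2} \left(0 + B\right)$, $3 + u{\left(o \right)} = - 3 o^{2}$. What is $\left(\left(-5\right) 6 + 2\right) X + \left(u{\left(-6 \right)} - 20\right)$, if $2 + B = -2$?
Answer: $2669$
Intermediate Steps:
$u{\left(o \right)} = -3 - 3 o^{2}$
$B = -4$ ($B = -2 - 2 = -4$)
$X = -100$ ($X = 5^{2} \left(0 - 4\right) = 25 \left(-4\right) = -100$)
$\left(\left(-5\right) 6 + 2\right) X + \left(u{\left(-6 \right)} - 20\right) = \left(\left(-5\right) 6 + 2\right) \left(-100\right) - \left(23 + 108\right) = \left(-30 + 2\right) \left(-100\right) - 131 = \left(-28\right) \left(-100\right) - 131 = 2800 - 131 = 2669$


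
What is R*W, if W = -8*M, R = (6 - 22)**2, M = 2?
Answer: -4096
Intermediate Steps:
R = 256 (R = (-16)**2 = 256)
W = -16 (W = -8*2 = -16)
R*W = 256*(-16) = -4096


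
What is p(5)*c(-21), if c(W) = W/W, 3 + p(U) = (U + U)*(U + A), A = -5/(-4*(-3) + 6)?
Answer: 398/9 ≈ 44.222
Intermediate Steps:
A = -5/18 (A = -5/(12 + 6) = -5/18 ≈ -0.27778)
p(U) = -3 + 2*U*(-5/18 + U) (p(U) = -3 + (U + U)*(U - 5/18) = -3 + (2*U)*(-5/18 + U) = -3 + 2*U*(-5/18 + U))
c(W) = 1
p(5)*c(-21) = (-3 + 2*5**2 - 5/9*5)*1 = (-3 + 2*25 - 25/9)*1 = (-3 + 50 - 25/9)*1 = (398/9)*1 = 398/9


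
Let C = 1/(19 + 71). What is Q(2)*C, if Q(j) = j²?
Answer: 2/45 ≈ 0.044444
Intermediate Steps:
C = 1/90 ≈ 0.011111
Q(2)*C = 2²*(1/90) = 4*(1/90) = 2/45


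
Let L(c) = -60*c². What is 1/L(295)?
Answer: -1/5221500 ≈ -1.9152e-7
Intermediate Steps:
1/L(295) = 1/(-60*295²) = 1/(-60*87025) = 1/(-5221500) = -1/5221500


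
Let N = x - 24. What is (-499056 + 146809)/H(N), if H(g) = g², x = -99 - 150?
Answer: -50321/10647 ≈ -4.7263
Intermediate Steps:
x = -249
N = -273 (N = -249 - 24 = -273)
(-499056 + 146809)/H(N) = (-499056 + 146809)/((-273)²) = -352247/74529 = -352247*1/74529 = -50321/10647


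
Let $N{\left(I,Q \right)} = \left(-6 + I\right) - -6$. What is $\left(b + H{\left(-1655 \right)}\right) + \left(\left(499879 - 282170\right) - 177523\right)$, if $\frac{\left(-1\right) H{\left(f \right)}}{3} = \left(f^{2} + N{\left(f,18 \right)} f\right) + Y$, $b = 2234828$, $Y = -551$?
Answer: $-14157483$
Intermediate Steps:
$N{\left(I,Q \right)} = I$ ($N{\left(I,Q \right)} = \left(-6 + I\right) + 6 = I$)
$H{\left(f \right)} = 1653 - 6 f^{2}$ ($H{\left(f \right)} = - 3 \left(\left(f^{2} + f f\right) - 551\right) = - 3 \left(\left(f^{2} + f^{2}\right) - 551\right) = - 3 \left(2 f^{2} - 551\right) = - 3 \left(-551 + 2 f^{2}\right) = 1653 - 6 f^{2}$)
$\left(b + H{\left(-1655 \right)}\right) + \left(\left(499879 - 282170\right) - 177523\right) = \left(2234828 + \left(1653 - 6 \left(-1655\right)^{2}\right)\right) + \left(\left(499879 - 282170\right) - 177523\right) = \left(2234828 + \left(1653 - 16434150\right)\right) + \left(217709 - 177523\right) = \left(2234828 + \left(1653 - 16434150\right)\right) + 40186 = \left(2234828 - 16432497\right) + 40186 = -14197669 + 40186 = -14157483$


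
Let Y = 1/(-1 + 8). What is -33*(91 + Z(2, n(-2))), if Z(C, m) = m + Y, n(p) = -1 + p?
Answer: -20361/7 ≈ -2908.7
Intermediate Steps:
Y = ⅐ (Y = 1/7 = ⅐ ≈ 0.14286)
Z(C, m) = ⅐ + m (Z(C, m) = m + ⅐ = ⅐ + m)
-33*(91 + Z(2, n(-2))) = -33*(91 + (⅐ + (-1 - 2))) = -33*(91 + (⅐ - 3)) = -33*(91 - 20/7) = -33*617/7 = -20361/7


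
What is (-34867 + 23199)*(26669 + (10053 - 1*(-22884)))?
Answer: -695482808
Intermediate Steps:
(-34867 + 23199)*(26669 + (10053 - 1*(-22884))) = -11668*(26669 + (10053 + 22884)) = -11668*(26669 + 32937) = -11668*59606 = -695482808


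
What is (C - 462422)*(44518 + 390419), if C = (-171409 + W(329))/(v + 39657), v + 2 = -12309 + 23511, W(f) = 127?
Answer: -10228660010443032/50857 ≈ -2.0113e+11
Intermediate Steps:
v = 11200 (v = -2 + (-12309 + 23511) = -2 + 11202 = 11200)
C = -171282/50857 (C = (-171409 + 127)/(11200 + 39657) = -171282/50857 ≈ -3.3679)
(C - 462422)*(44518 + 390419) = (-171282/50857 - 462422)*(44518 + 390419) = -23517566936/50857*434937 = -10228660010443032/50857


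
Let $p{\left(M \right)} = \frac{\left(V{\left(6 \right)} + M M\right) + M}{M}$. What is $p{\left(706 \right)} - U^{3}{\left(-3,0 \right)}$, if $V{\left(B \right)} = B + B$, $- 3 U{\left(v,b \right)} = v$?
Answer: $\frac{249224}{353} \approx 706.02$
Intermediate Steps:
$U{\left(v,b \right)} = - \frac{v}{3}$
$V{\left(B \right)} = 2 B$
$p{\left(M \right)} = \frac{12 + M + M^{2}}{M}$ ($p{\left(M \right)} = \frac{\left(2 \cdot 6 + M M\right) + M}{M} = \frac{\left(12 + M^{2}\right) + M}{M} = \frac{12 + M + M^{2}}{M}$)
$p{\left(706 \right)} - U^{3}{\left(-3,0 \right)} = \left(1 + 706 + \frac{12}{706}\right) - \left(\left(- \frac{1}{3}\right) \left(-3\right)\right)^{3} = \left(1 + 706 + 12 \cdot \frac{1}{706}\right) - 1^{3} = \left(1 + 706 + \frac{6}{353}\right) - 1 = \frac{249577}{353} - 1 = \frac{249224}{353}$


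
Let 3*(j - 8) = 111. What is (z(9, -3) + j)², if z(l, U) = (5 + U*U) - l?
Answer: 2500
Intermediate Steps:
z(l, U) = 5 + U² - l (z(l, U) = (5 + U²) - l = 5 + U² - l)
j = 45 (j = 8 + (⅓)*111 = 8 + 37 = 45)
(z(9, -3) + j)² = ((5 + (-3)² - 1*9) + 45)² = ((5 + 9 - 9) + 45)² = (5 + 45)² = 50² = 2500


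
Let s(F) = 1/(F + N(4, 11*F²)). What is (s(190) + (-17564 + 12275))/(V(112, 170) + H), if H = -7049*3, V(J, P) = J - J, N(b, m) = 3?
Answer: 1020776/4081371 ≈ 0.25011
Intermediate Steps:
V(J, P) = 0
s(F) = 1/(3 + F) (s(F) = 1/(F + 3) = 1/(3 + F))
H = -21147
(s(190) + (-17564 + 12275))/(V(112, 170) + H) = (1/(3 + 190) + (-17564 + 12275))/(0 - 21147) = (1/193 - 5289)/(-21147) = (1/193 - 5289)*(-1/21147) = -1020776/193*(-1/21147) = 1020776/4081371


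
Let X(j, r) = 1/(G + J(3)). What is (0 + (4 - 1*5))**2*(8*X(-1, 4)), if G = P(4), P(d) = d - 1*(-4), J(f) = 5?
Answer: 8/13 ≈ 0.61539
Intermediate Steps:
P(d) = 4 + d (P(d) = d + 4 = 4 + d)
G = 8 (G = 4 + 4 = 8)
X(j, r) = 1/13 (X(j, r) = 1/(8 + 5) = 1/13)
(0 + (4 - 1*5))**2*(8*X(-1, 4)) = (0 + (4 - 1*5))**2*(8*(1/13)) = (0 + (4 - 5))**2*(8/13) = (0 - 1)**2*(8/13) = (-1)**2*(8/13) = 1*(8/13) = 8/13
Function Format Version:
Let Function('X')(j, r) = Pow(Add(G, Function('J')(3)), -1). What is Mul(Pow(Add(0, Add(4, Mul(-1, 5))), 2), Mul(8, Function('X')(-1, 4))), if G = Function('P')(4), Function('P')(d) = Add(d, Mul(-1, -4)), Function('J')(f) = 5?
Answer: Rational(8, 13) ≈ 0.61539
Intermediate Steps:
Function('P')(d) = Add(4, d) (Function('P')(d) = Add(d, 4) = Add(4, d))
G = 8 (G = Add(4, 4) = 8)
Function('X')(j, r) = Rational(1, 13) (Function('X')(j, r) = Pow(Add(8, 5), -1) = Pow(13, -1) = Rational(1, 13))
Mul(Pow(Add(0, Add(4, Mul(-1, 5))), 2), Mul(8, Function('X')(-1, 4))) = Mul(Pow(Add(0, Add(4, Mul(-1, 5))), 2), Mul(8, Rational(1, 13))) = Mul(Pow(Add(0, Add(4, -5)), 2), Rational(8, 13)) = Mul(Pow(Add(0, -1), 2), Rational(8, 13)) = Mul(Pow(-1, 2), Rational(8, 13)) = Mul(1, Rational(8, 13)) = Rational(8, 13)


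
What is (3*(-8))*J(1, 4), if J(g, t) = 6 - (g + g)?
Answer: -96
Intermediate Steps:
J(g, t) = 6 - 2*g
(3*(-8))*J(1, 4) = (3*(-8))*(6 - 2*1) = -24*(6 - 2) = -24*4 = -96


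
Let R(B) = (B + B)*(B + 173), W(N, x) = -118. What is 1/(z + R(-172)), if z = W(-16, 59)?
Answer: -1/462 ≈ -0.0021645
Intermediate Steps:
R(B) = 2*B*(173 + B) (R(B) = (2*B)*(173 + B) = 2*B*(173 + B))
z = -118
1/(z + R(-172)) = 1/(-118 + 2*(-172)*(173 - 172)) = 1/(-118 + 2*(-172)*1) = 1/(-118 - 344) = 1/(-462) = -1/462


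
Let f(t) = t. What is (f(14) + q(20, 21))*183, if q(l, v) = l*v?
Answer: 79422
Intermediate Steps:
(f(14) + q(20, 21))*183 = (14 + 20*21)*183 = (14 + 420)*183 = 434*183 = 79422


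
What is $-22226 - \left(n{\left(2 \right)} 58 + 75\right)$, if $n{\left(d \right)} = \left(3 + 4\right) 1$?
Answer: $-22707$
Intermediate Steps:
$n{\left(d \right)} = 7$ ($n{\left(d \right)} = 7 \cdot 1 = 7$)
$-22226 - \left(n{\left(2 \right)} 58 + 75\right) = -22226 - \left(7 \cdot 58 + 75\right) = -22226 - \left(406 + 75\right) = -22226 - 481 = -22707$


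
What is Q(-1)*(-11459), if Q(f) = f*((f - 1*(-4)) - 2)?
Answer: 11459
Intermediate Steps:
Q(f) = f*(2 + f) (Q(f) = f*((f + 4) - 2) = f*((4 + f) - 2) = f*(2 + f))
Q(-1)*(-11459) = -(2 - 1)*(-11459) = -1*1*(-11459) = -1*(-11459) = 11459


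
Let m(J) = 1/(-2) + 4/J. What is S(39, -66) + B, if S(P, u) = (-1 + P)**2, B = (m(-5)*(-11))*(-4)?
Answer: 6934/5 ≈ 1386.8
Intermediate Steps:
m(J) = -1/2 + 4/J (m(J) = 1*(-1/2) + 4/J = -1/2 + 4/J)
B = -286/5 (B = (((1/2)*(8 - 1*(-5))/(-5))*(-11))*(-4) = (((1/2)*(-1/5)*(8 + 5))*(-11))*(-4) = (((1/2)*(-1/5)*13)*(-11))*(-4) = -13/10*(-11)*(-4) = (143/10)*(-4) = -286/5 ≈ -57.200)
S(39, -66) + B = (-1 + 39)**2 - 286/5 = 38**2 - 286/5 = 1444 - 286/5 = 6934/5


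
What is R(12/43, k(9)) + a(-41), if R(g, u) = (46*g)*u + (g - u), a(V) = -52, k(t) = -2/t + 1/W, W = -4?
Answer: -88717/1548 ≈ -57.311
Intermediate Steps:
k(t) = -¼ - 2/t (k(t) = -2/t + 1/(-4) = -2/t + 1*(-¼) = -2/t - ¼ = -¼ - 2/t)
R(g, u) = g - u + 46*g*u (R(g, u) = 46*g*u + (g - u) = g - u + 46*g*u)
R(12/43, k(9)) + a(-41) = (12/43 - (-8 - 1*9)/(4*9) + 46*(12/43)*((¼)*(-8 - 1*9)/9)) - 52 = (12*(1/43) - (-8 - 9)/(4*9) + 46*(12*(1/43))*((¼)*(⅑)*(-8 - 9))) - 52 = (12/43 - (-17)/(4*9) + 46*(12/43)*((¼)*(⅑)*(-17))) - 52 = (12/43 - 1*(-17/36) + 46*(12/43)*(-17/36)) - 52 = (12/43 + 17/36 - 782/129) - 52 = -8221/1548 - 52 = -88717/1548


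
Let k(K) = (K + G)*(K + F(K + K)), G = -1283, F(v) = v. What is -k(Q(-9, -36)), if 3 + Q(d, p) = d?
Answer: -46620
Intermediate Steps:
Q(d, p) = -3 + d
k(K) = 3*K*(-1283 + K) (k(K) = (K - 1283)*(K + (K + K)) = (-1283 + K)*(K + 2*K) = (-1283 + K)*(3*K) = 3*K*(-1283 + K))
-k(Q(-9, -36)) = -3*(-3 - 9)*(-1283 + (-3 - 9)) = -3*(-12)*(-1283 - 12) = -3*(-12)*(-1295) = -1*46620 = -46620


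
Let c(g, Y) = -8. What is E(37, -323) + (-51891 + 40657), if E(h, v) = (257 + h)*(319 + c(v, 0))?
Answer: 80200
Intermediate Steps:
E(h, v) = 79927 + 311*h (E(h, v) = (257 + h)*(319 - 8) = (257 + h)*311 = 79927 + 311*h)
E(37, -323) + (-51891 + 40657) = (79927 + 311*37) + (-51891 + 40657) = (79927 + 11507) - 11234 = 91434 - 11234 = 80200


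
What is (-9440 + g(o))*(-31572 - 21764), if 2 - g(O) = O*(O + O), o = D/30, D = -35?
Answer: 4531773244/9 ≈ 5.0353e+8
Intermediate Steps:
o = -7/6 (o = -35/30 = -35*1/30 = -7/6 ≈ -1.1667)
g(O) = 2 - 2*O**2 (g(O) = 2 - O*(O + O) = 2 - O*2*O = 2 - 2*O**2)
(-9440 + g(o))*(-31572 - 21764) = (-9440 + (2 - 2*(-7/6)**2))*(-31572 - 21764) = (-9440 + (2 - 2*49/36))*(-53336) = (-9440 + (2 - 49/18))*(-53336) = (-9440 - 13/18)*(-53336) = -169933/18*(-53336) = 4531773244/9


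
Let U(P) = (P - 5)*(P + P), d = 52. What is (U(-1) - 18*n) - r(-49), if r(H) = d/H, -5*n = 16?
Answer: 17312/245 ≈ 70.661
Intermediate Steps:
U(P) = 2*P*(-5 + P) (U(P) = (-5 + P)*(2*P) = 2*P*(-5 + P))
n = -16/5 (n = -1/5*16 = -16/5 ≈ -3.2000)
r(H) = 52/H
(U(-1) - 18*n) - r(-49) = (2*(-1)*(-5 - 1) - 18*(-16/5)) - 52/(-49) = (2*(-1)*(-6) + 288/5) - 52*(-1)/49 = (12 + 288/5) - 1*(-52/49) = 348/5 + 52/49 = 17312/245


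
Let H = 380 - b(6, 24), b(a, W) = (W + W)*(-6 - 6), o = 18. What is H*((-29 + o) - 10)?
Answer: -20076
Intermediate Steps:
b(a, W) = -24*W (b(a, W) = (2*W)*(-12) = -24*W)
H = 956 (H = 380 - (-24)*24 = 380 - 1*(-576) = 380 + 576 = 956)
H*((-29 + o) - 10) = 956*((-29 + 18) - 10) = 956*(-11 - 10) = 956*(-21) = -20076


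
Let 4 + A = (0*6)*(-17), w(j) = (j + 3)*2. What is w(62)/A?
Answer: -65/2 ≈ -32.500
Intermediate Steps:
w(j) = 6 + 2*j (w(j) = (3 + j)*2 = 6 + 2*j)
A = -4 (A = -4 + (0*6)*(-17) = -4 + 0*(-17) = -4 + 0 = -4)
w(62)/A = (6 + 2*62)/(-4) = (6 + 124)*(-1/4) = 130*(-1/4) = -65/2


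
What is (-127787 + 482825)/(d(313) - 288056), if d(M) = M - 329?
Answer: -59173/48012 ≈ -1.2325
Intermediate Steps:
d(M) = -329 + M
(-127787 + 482825)/(d(313) - 288056) = (-127787 + 482825)/((-329 + 313) - 288056) = 355038/(-16 - 288056) = 355038/(-288072) = 355038*(-1/288072) = -59173/48012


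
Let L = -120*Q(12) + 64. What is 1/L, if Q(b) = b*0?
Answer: 1/64 ≈ 0.015625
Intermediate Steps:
Q(b) = 0
L = 64 (L = -120*0 + 64 = 0 + 64 = 64)
1/L = 1/64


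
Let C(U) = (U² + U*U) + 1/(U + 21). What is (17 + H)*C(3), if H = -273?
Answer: -13856/3 ≈ -4618.7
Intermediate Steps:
C(U) = 1/(21 + U) + 2*U² (C(U) = (U² + U²) + 1/(21 + U) = 2*U² + 1/(21 + U) = 1/(21 + U) + 2*U²)
(17 + H)*C(3) = (17 - 273)*((1 + 2*3³ + 42*3²)/(21 + 3)) = -256*(1 + 2*27 + 42*9)/24 = -32*(1 + 54 + 378)/3 = -32*433/3 = -256*433/24 = -13856/3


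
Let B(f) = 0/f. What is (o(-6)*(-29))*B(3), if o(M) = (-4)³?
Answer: 0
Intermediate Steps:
B(f) = 0
o(M) = -64
(o(-6)*(-29))*B(3) = -64*(-29)*0 = 1856*0 = 0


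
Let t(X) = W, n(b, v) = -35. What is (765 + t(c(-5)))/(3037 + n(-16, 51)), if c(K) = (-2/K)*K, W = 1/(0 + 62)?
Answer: 47431/186124 ≈ 0.25484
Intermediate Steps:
W = 1/62 ≈ 0.016129
c(K) = -2
t(X) = 1/62
(765 + t(c(-5)))/(3037 + n(-16, 51)) = (765 + 1/62)/(3037 - 35) = (47431/62)/3002 = (47431/62)*(1/3002) = 47431/186124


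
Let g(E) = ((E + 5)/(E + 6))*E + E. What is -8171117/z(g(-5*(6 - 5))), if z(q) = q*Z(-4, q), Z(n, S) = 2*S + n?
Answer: -8171117/70 ≈ -1.1673e+5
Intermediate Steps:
Z(n, S) = n + 2*S
g(E) = E + E*(5 + E)/(6 + E) (g(E) = ((5 + E)/(6 + E))*E + E = E*(5 + E)/(6 + E) + E = E + E*(5 + E)/(6 + E))
z(q) = q*(-4 + 2*q)
-8171117/z(g(-5*(6 - 5))) = -8171117*(-(6 - 5*(6 - 5))/(10*(-2 + (-5*(6 - 5))*(11 + 2*(-5*(6 - 5)))/(6 - 5*(6 - 5)))*(6 - 5)*(11 + 2*(-5*(6 - 5))))) = -8171117*(-(6 - 5*1)/(10*(-2 + (-5*1)*(11 + 2*(-5*1))/(6 - 5*1))*(11 + 2*(-5*1)))) = -8171117*(-(6 - 5)/(10*(-2 - 5*(11 + 2*(-5))/(6 - 5))*(11 + 2*(-5)))) = -8171117*(-1/(10*(-2 - 5*(11 - 10)/1)*(11 - 10))) = -8171117*(-1/(10*(-2 - 5*1*1))) = -8171117*(-1/(10*(-2 - 5))) = -8171117/(2*(-5)*(-7)) = -8171117/70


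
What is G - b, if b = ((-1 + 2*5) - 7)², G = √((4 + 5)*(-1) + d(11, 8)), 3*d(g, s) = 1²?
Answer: -4 + I*√78/3 ≈ -4.0 + 2.9439*I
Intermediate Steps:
d(g, s) = ⅓ (d(g, s) = (⅓)*1² = (⅓)*1 = ⅓)
G = I*√78/3 (G = √((4 + 5)*(-1) + ⅓) = √(9*(-1) + ⅓) = √(-9 + ⅓) = √(-26/3) = I*√78/3 ≈ 2.9439*I)
b = 4 (b = ((-1 + 10) - 7)² = (9 - 7)² = 2² = 4)
G - b = I*√78/3 - 1*4 = I*√78/3 - 4 = -4 + I*√78/3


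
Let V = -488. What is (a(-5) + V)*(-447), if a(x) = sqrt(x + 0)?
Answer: 218136 - 447*I*sqrt(5) ≈ 2.1814e+5 - 999.52*I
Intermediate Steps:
a(x) = sqrt(x)
(a(-5) + V)*(-447) = (sqrt(-5) - 488)*(-447) = (I*sqrt(5) - 488)*(-447) = (-488 + I*sqrt(5))*(-447) = 218136 - 447*I*sqrt(5)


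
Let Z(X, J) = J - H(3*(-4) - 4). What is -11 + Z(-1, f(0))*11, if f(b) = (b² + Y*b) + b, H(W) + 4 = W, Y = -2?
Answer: 209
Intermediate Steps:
H(W) = -4 + W
f(b) = b² - b (f(b) = (b² - 2*b) + b = b² - b)
Z(X, J) = 20 + J (Z(X, J) = J - (-4 + (3*(-4) - 4)) = J - (-4 + (-12 - 4)) = J - (-4 - 16) = J - 1*(-20) = J + 20 = 20 + J)
-11 + Z(-1, f(0))*11 = -11 + (20 + 0*(-1 + 0))*11 = -11 + (20 + 0*(-1))*11 = -11 + (20 + 0)*11 = -11 + 20*11 = -11 + 220 = 209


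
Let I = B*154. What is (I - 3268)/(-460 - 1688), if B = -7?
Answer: 2173/1074 ≈ 2.0233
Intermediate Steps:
I = -1078 (I = -7*154 = -1078)
(I - 3268)/(-460 - 1688) = (-1078 - 3268)/(-460 - 1688) = -4346/(-2148) = -4346*(-1/2148) = 2173/1074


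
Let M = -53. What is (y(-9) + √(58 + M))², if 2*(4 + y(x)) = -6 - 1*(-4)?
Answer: (5 - √5)² ≈ 7.6393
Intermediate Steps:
y(x) = -5 (y(x) = -4 + (-6 - 1*(-4))/2 = -4 + (-6 + 4)/2 = -4 + (½)*(-2) = -4 - 1 = -5)
(y(-9) + √(58 + M))² = (-5 + √(58 - 53))² = (-5 + √5)²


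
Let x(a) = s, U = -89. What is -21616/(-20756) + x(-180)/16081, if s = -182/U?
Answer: 595015218/571272577 ≈ 1.0416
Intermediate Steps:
s = 182/89 (s = -182/(-89) = -182*(-1/89) = 182/89 ≈ 2.0449)
x(a) = 182/89
-21616/(-20756) + x(-180)/16081 = -21616/(-20756) + (182/89)/16081 = -21616*(-1/20756) + (182/89)*(1/16081) = 5404/5189 + 14/110093 = 595015218/571272577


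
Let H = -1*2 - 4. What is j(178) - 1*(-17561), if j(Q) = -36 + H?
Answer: 17519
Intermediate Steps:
H = -6 (H = -2 - 4 = -6)
j(Q) = -42 (j(Q) = -36 - 6 = -42)
j(178) - 1*(-17561) = -42 - 1*(-17561) = -42 + 17561 = 17519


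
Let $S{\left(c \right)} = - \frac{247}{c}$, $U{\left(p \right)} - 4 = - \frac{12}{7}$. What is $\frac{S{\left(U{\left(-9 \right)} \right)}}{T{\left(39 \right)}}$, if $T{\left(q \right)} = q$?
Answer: $- \frac{133}{48} \approx -2.7708$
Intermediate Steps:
$U{\left(p \right)} = \frac{16}{7}$ ($U{\left(p \right)} = 4 - \frac{12}{7} = \frac{16}{7}$)
$\frac{S{\left(U{\left(-9 \right)} \right)}}{T{\left(39 \right)}} = \frac{\left(-247\right) \frac{1}{\frac{16}{7}}}{39} = \left(-247\right) \frac{7}{16} \cdot \frac{1}{39} = \left(- \frac{1729}{16}\right) \frac{1}{39} = - \frac{133}{48}$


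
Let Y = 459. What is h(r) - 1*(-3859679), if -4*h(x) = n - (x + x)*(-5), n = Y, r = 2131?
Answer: 15416947/4 ≈ 3.8542e+6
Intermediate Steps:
n = 459
h(x) = -459/4 - 5*x/2 (h(x) = -(459 - (x + x)*(-5))/4 = -(459 - 2*x*(-5))/4 = -(459 - (-10)*x)/4 = -(459 + 10*x)/4 = -459/4 - 5*x/2)
h(r) - 1*(-3859679) = (-459/4 - 5/2*2131) - 1*(-3859679) = (-459/4 - 10655/2) + 3859679 = -21769/4 + 3859679 = 15416947/4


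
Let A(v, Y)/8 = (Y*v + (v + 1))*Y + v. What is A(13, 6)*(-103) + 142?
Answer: -465418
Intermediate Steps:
A(v, Y) = 8*v + 8*Y*(1 + v + Y*v) (A(v, Y) = 8*((Y*v + (v + 1))*Y + v) = 8*((Y*v + (1 + v))*Y + v) = 8*((1 + v + Y*v)*Y + v) = 8*(Y*(1 + v + Y*v) + v) = 8*(v + Y*(1 + v + Y*v)) = 8*v + 8*Y*(1 + v + Y*v))
A(13, 6)*(-103) + 142 = (8*6 + 8*13 + 8*6*13 + 8*13*6²)*(-103) + 142 = (48 + 104 + 624 + 8*13*36)*(-103) + 142 = (48 + 104 + 624 + 3744)*(-103) + 142 = 4520*(-103) + 142 = -465560 + 142 = -465418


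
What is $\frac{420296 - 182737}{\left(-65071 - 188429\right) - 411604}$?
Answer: $- \frac{237559}{665104} \approx -0.35718$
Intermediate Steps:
$\frac{420296 - 182737}{\left(-65071 - 188429\right) - 411604} = \frac{237559}{-253500 - 411604} = \frac{237559}{-665104} = 237559 \left(- \frac{1}{665104}\right) = - \frac{237559}{665104}$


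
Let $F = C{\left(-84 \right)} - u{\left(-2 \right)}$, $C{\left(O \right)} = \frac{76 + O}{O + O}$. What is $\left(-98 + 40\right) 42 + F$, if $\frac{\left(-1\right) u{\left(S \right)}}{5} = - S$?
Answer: $- \frac{50945}{21} \approx -2426.0$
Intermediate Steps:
$C{\left(O \right)} = \frac{76 + O}{2 O}$
$u{\left(S \right)} = 5 S$ ($u{\left(S \right)} = - 5 \left(- S\right) = 5 S$)
$F = \frac{211}{21}$ ($F = \frac{76 - 84}{2 \left(-84\right)} - 5 \left(-2\right) = \frac{1}{2} \left(- \frac{1}{84}\right) \left(-8\right) - -10 = \frac{1}{21} + 10 = \frac{211}{21} \approx 10.048$)
$\left(-98 + 40\right) 42 + F = \left(-98 + 40\right) 42 + \frac{211}{21} = \left(-58\right) 42 + \frac{211}{21} = -2436 + \frac{211}{21} = - \frac{50945}{21}$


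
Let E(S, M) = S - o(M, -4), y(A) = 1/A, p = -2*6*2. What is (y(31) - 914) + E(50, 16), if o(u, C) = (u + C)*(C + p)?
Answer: -16367/31 ≈ -527.97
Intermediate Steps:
p = -24 (p = -12*2 = -24)
o(u, C) = (-24 + C)*(C + u) (o(u, C) = (u + C)*(C - 24) = (C + u)*(-24 + C) = (-24 + C)*(C + u))
E(S, M) = -112 + S + 28*M (E(S, M) = S - ((-4)**2 - 24*(-4) - 24*M - 4*M) = S - (16 + 96 - 24*M - 4*M) = S - (112 - 28*M) = S + (-112 + 28*M) = -112 + S + 28*M)
(y(31) - 914) + E(50, 16) = (1/31 - 914) + (-112 + 50 + 28*16) = (1/31 - 914) + (-112 + 50 + 448) = -28333/31 + 386 = -16367/31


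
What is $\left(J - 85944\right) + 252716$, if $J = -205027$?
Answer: $-38255$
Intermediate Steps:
$\left(J - 85944\right) + 252716 = \left(-205027 - 85944\right) + 252716 = -290971 + 252716 = -38255$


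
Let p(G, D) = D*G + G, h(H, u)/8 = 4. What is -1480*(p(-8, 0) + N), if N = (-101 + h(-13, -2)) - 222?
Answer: 442520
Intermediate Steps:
h(H, u) = 32 (h(H, u) = 8*4 = 32)
p(G, D) = G + D*G
N = -291 (N = (-101 + 32) - 222 = -69 - 222 = -291)
-1480*(p(-8, 0) + N) = -1480*(-8*(1 + 0) - 291) = -1480*(-8*1 - 291) = -1480*(-8 - 291) = -1480*(-299) = 442520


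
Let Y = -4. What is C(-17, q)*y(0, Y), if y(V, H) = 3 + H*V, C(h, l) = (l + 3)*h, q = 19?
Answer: -1122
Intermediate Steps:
C(h, l) = h*(3 + l) (C(h, l) = (3 + l)*h = h*(3 + l))
C(-17, q)*y(0, Y) = (-17*(3 + 19))*(3 - 4*0) = (-17*22)*(3 + 0) = -374*3 = -1122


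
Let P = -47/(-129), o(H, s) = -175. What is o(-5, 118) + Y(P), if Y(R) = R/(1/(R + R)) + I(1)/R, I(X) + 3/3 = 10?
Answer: -117344378/782127 ≈ -150.03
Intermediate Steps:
I(X) = 9 (I(X) = -1 + 10 = 9)
P = 47/129 (P = -47*(-1/129) = 47/129 ≈ 0.36434)
Y(R) = 2*R² + 9/R (Y(R) = R/(1/(R + R)) + 9/R = R/(1/(2*R)) + 9/R = R/((1/(2*R))) + 9/R = R*(2*R) + 9/R = 2*R² + 9/R)
o(-5, 118) + Y(P) = -175 + (9 + 2*(47/129)³)/(47/129) = -175 + 129*(9 + 2*(103823/2146689))/47 = -175 + 129*(9 + 207646/2146689)/47 = -175 + (129/47)*(19527847/2146689) = -175 + 19527847/782127 = -117344378/782127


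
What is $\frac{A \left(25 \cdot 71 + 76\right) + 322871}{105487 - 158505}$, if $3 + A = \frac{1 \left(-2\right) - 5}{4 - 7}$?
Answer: $- \frac{321637}{53018} \approx -6.0666$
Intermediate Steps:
$A = - \frac{2}{3}$ ($A = -3 + \frac{1 \left(-2\right) - 5}{4 - 7} = -3 + \frac{-2 - 5}{-3} = -3 - - \frac{7}{3} = -3 + \frac{7}{3} = - \frac{2}{3} \approx -0.66667$)
$\frac{A \left(25 \cdot 71 + 76\right) + 322871}{105487 - 158505} = \frac{- \frac{2 \left(25 \cdot 71 + 76\right)}{3} + 322871}{105487 - 158505} = \frac{- \frac{2 \left(1775 + 76\right)}{3} + 322871}{-53018} = \left(\left(- \frac{2}{3}\right) 1851 + 322871\right) \left(- \frac{1}{53018}\right) = \left(-1234 + 322871\right) \left(- \frac{1}{53018}\right) = 321637 \left(- \frac{1}{53018}\right) = - \frac{321637}{53018}$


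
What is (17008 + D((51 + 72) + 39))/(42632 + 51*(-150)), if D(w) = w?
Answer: 8585/17491 ≈ 0.49082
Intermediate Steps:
(17008 + D((51 + 72) + 39))/(42632 + 51*(-150)) = (17008 + ((51 + 72) + 39))/(42632 + 51*(-150)) = (17008 + (123 + 39))/(42632 - 7650) = (17008 + 162)/34982 = 17170*(1/34982) = 8585/17491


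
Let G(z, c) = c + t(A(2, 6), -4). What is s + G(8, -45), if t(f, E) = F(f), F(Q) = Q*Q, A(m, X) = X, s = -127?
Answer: -136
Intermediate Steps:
F(Q) = Q²
t(f, E) = f²
G(z, c) = 36 + c (G(z, c) = c + 6² = c + 36 = 36 + c)
s + G(8, -45) = -127 + (36 - 45) = -127 - 9 = -136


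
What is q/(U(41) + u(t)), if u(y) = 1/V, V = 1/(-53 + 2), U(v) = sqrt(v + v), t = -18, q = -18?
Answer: 918/2519 + 18*sqrt(82)/2519 ≈ 0.42914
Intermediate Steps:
U(v) = sqrt(2)*sqrt(v) (U(v) = sqrt(2*v) = sqrt(2)*sqrt(v))
V = -1/51 (V = 1/(-51) = -1/51 ≈ -0.019608)
u(y) = -51 (u(y) = 1/(-1/51) = -51)
q/(U(41) + u(t)) = -18/(sqrt(2)*sqrt(41) - 51) = -18/(sqrt(82) - 51) = -18/(-51 + sqrt(82))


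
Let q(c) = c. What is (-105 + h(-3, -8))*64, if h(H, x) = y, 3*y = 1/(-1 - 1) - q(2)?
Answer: -20320/3 ≈ -6773.3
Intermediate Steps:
y = -⅚ (y = (1/(-1 - 1) - 1*2)/3 = (1/(-2) - 2)/3 = (-½ - 2)/3 = (⅓)*(-5/2) = -⅚ ≈ -0.83333)
h(H, x) = -⅚
(-105 + h(-3, -8))*64 = (-105 - ⅚)*64 = -635/6*64 = -20320/3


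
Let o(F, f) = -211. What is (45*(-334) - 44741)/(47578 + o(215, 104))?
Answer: -59771/47367 ≈ -1.2619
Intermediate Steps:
(45*(-334) - 44741)/(47578 + o(215, 104)) = (45*(-334) - 44741)/(47578 - 211) = (-15030 - 44741)/47367 = -59771*1/47367 = -59771/47367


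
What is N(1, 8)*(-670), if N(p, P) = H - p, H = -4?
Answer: 3350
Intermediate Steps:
N(p, P) = -4 - p
N(1, 8)*(-670) = (-4 - 1*1)*(-670) = (-4 - 1)*(-670) = -5*(-670) = 3350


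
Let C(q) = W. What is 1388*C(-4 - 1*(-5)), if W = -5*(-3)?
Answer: 20820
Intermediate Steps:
W = 15
C(q) = 15
1388*C(-4 - 1*(-5)) = 1388*15 = 20820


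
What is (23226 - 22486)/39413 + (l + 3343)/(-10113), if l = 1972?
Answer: -201996475/398583669 ≈ -0.50679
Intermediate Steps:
(23226 - 22486)/39413 + (l + 3343)/(-10113) = (23226 - 22486)/39413 + (1972 + 3343)/(-10113) = 740*(1/39413) + 5315*(-1/10113) = 740/39413 - 5315/10113 = -201996475/398583669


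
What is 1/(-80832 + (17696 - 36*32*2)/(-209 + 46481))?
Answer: -1446/116882591 ≈ -1.2371e-5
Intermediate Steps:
1/(-80832 + (17696 - 36*32*2)/(-209 + 46481)) = 1/(-80832 + (17696 - 1152*2)/46272) = 1/(-80832 + (17696 - 2304)*(1/46272)) = 1/(-80832 + 15392*(1/46272)) = 1/(-80832 + 481/1446) = 1/(-116882591/1446) = -1446/116882591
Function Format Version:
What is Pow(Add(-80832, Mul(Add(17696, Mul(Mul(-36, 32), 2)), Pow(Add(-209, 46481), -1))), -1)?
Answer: Rational(-1446, 116882591) ≈ -1.2371e-5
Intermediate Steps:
Pow(Add(-80832, Mul(Add(17696, Mul(Mul(-36, 32), 2)), Pow(Add(-209, 46481), -1))), -1) = Pow(Add(-80832, Mul(Add(17696, Mul(-1152, 2)), Pow(46272, -1))), -1) = Pow(Add(-80832, Mul(Add(17696, -2304), Rational(1, 46272))), -1) = Pow(Add(-80832, Mul(15392, Rational(1, 46272))), -1) = Pow(Add(-80832, Rational(481, 1446)), -1) = Pow(Rational(-116882591, 1446), -1) = Rational(-1446, 116882591)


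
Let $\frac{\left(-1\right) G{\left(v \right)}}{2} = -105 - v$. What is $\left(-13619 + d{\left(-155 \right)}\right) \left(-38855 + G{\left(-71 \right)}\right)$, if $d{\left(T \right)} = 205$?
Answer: $520288818$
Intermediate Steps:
$G{\left(v \right)} = 210 + 2 v$ ($G{\left(v \right)} = - 2 \left(-105 - v\right) = 210 + 2 v$)
$\left(-13619 + d{\left(-155 \right)}\right) \left(-38855 + G{\left(-71 \right)}\right) = \left(-13619 + 205\right) \left(-38855 + \left(210 + 2 \left(-71\right)\right)\right) = - 13414 \left(-38855 + \left(210 - 142\right)\right) = - 13414 \left(-38855 + 68\right) = \left(-13414\right) \left(-38787\right) = 520288818$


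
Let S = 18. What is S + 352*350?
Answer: 123218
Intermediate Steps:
S + 352*350 = 18 + 352*350 = 18 + 123200 = 123218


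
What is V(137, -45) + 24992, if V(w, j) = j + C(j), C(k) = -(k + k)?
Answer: 25037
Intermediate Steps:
C(k) = -2*k
V(w, j) = -j (V(w, j) = j - 2*j = -j)
V(137, -45) + 24992 = -1*(-45) + 24992 = 45 + 24992 = 25037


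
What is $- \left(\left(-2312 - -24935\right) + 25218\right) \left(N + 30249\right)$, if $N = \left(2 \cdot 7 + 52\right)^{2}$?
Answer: $-1655537805$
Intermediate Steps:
$N = 4356$ ($N = \left(14 + 52\right)^{2} = 66^{2} = 4356$)
$- \left(\left(-2312 - -24935\right) + 25218\right) \left(N + 30249\right) = - \left(\left(-2312 - -24935\right) + 25218\right) \left(4356 + 30249\right) = - \left(\left(-2312 + 24935\right) + 25218\right) 34605 = - \left(22623 + 25218\right) 34605 = - 47841 \cdot 34605 = \left(-1\right) 1655537805 = -1655537805$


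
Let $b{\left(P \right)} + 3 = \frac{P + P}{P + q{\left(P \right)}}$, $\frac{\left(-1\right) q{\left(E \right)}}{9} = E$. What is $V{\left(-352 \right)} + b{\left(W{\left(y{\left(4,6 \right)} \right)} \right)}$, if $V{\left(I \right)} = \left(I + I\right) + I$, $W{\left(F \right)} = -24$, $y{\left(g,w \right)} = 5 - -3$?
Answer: $- \frac{4237}{4} \approx -1059.3$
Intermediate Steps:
$y{\left(g,w \right)} = 8$ ($y{\left(g,w \right)} = 5 + 3 = 8$)
$V{\left(I \right)} = 3 I$ ($V{\left(I \right)} = 2 I + I = 3 I$)
$q{\left(E \right)} = - 9 E$
$b{\left(P \right)} = - \frac{13}{4}$ ($b{\left(P \right)} = -3 + \frac{P + P}{P - 9 P} = -3 + \frac{2 P}{\left(-8\right) P} = -3 + 2 P \left(- \frac{1}{8 P}\right) = -3 - \frac{1}{4} = - \frac{13}{4}$)
$V{\left(-352 \right)} + b{\left(W{\left(y{\left(4,6 \right)} \right)} \right)} = 3 \left(-352\right) - \frac{13}{4} = -1056 - \frac{13}{4} = - \frac{4237}{4}$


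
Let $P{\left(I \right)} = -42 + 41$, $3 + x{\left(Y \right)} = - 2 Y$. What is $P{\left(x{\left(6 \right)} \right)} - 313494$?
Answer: $-313495$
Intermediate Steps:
$x{\left(Y \right)} = -3 - 2 Y$
$P{\left(I \right)} = -1$
$P{\left(x{\left(6 \right)} \right)} - 313494 = -1 - 313494 = -313495$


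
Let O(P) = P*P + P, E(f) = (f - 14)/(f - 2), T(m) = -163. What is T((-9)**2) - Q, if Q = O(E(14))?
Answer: -163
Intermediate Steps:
E(f) = (-14 + f)/(-2 + f)
O(P) = P + P**2 (O(P) = P**2 + P = P + P**2)
Q = 0 (Q = ((-14 + 14)/(-2 + 14))*(1 + (-14 + 14)/(-2 + 14)) = (0/12)*(1 + 0/12) = ((1/12)*0)*(1 + (1/12)*0) = 0*(1 + 0) = 0*1 = 0)
T((-9)**2) - Q = -163 - 1*0 = -163 + 0 = -163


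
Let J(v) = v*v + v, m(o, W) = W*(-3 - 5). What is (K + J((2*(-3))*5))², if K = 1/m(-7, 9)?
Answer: 3923644321/5184 ≈ 7.5688e+5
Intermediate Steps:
m(o, W) = -8*W (m(o, W) = W*(-8) = -8*W)
K = -1/72 (K = 1/(-8*9) = 1/(-72) = -1/72 ≈ -0.013889)
J(v) = v + v² (J(v) = v² + v = v + v²)
(K + J((2*(-3))*5))² = (-1/72 + ((2*(-3))*5)*(1 + (2*(-3))*5))² = (-1/72 + (-6*5)*(1 - 6*5))² = (-1/72 - 30*(1 - 30))² = (-1/72 - 30*(-29))² = (-1/72 + 870)² = (62639/72)² = 3923644321/5184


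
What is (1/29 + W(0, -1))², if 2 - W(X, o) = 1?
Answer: 900/841 ≈ 1.0702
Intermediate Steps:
W(X, o) = 1 (W(X, o) = 2 - 1*1 = 2 - 1 = 1)
(1/29 + W(0, -1))² = (1/29 + 1)² = (30/29)² = 900/841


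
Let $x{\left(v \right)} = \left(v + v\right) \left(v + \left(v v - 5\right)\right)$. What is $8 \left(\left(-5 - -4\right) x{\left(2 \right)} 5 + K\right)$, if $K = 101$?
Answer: $648$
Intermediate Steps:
$x{\left(v \right)} = 2 v \left(-5 + v + v^{2}\right)$ ($x{\left(v \right)} = 2 v \left(v + \left(v^{2} - 5\right)\right) = 2 v \left(v + \left(-5 + v^{2}\right)\right) = 2 v \left(-5 + v + v^{2}\right)$)
$8 \left(\left(-5 - -4\right) x{\left(2 \right)} 5 + K\right) = 8 \left(\left(-5 - -4\right) 2 \cdot 2 \left(-5 + 2 + 2^{2}\right) 5 + 101\right) = 8 \left(\left(-5 + 4\right) 2 \cdot 2 \left(-5 + 2 + 4\right) 5 + 101\right) = 8 \left(- 2 \cdot 2 \cdot 1 \cdot 5 + 101\right) = 8 \left(\left(-1\right) 4 \cdot 5 + 101\right) = 8 \left(\left(-4\right) 5 + 101\right) = 8 \left(-20 + 101\right) = 8 \cdot 81 = 648$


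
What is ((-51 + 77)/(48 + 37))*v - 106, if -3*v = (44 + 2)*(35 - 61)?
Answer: 4066/255 ≈ 15.945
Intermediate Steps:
v = 1196/3 (v = -(44 + 2)*(35 - 61)/3 = -46*(-26)/3 = -⅓*(-1196) = 1196/3 ≈ 398.67)
((-51 + 77)/(48 + 37))*v - 106 = ((-51 + 77)/(48 + 37))*(1196/3) - 106 = (26/85)*(1196/3) - 106 = 31096/255 - 106 = 4066/255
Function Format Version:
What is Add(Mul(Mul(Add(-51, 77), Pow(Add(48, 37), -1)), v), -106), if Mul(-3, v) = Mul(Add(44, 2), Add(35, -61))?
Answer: Rational(4066, 255) ≈ 15.945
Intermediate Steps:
v = Rational(1196, 3) (v = Mul(Rational(-1, 3), Mul(Add(44, 2), Add(35, -61))) = Mul(Rational(-1, 3), Mul(46, -26)) = Mul(Rational(-1, 3), -1196) = Rational(1196, 3) ≈ 398.67)
Add(Mul(Mul(Add(-51, 77), Pow(Add(48, 37), -1)), v), -106) = Add(Mul(Mul(Add(-51, 77), Pow(Add(48, 37), -1)), Rational(1196, 3)), -106) = Add(Mul(Mul(26, Pow(85, -1)), Rational(1196, 3)), -106) = Add(Mul(Mul(26, Rational(1, 85)), Rational(1196, 3)), -106) = Add(Mul(Rational(26, 85), Rational(1196, 3)), -106) = Add(Rational(31096, 255), -106) = Rational(4066, 255)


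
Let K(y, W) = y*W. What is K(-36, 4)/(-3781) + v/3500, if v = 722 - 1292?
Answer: -165117/1323350 ≈ -0.12477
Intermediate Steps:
K(y, W) = W*y
v = -570
K(-36, 4)/(-3781) + v/3500 = (4*(-36))/(-3781) - 570/3500 = -144*(-1/3781) - 570*1/3500 = 144/3781 - 57/350 = -165117/1323350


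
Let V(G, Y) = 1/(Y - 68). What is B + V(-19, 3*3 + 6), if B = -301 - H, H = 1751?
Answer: -108757/53 ≈ -2052.0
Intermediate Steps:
V(G, Y) = 1/(-68 + Y)
B = -2052 (B = -301 - 1*1751 = -301 - 1751 = -2052)
B + V(-19, 3*3 + 6) = -2052 + 1/(-68 + (3*3 + 6)) = -2052 + 1/(-68 + (9 + 6)) = -2052 + 1/(-68 + 15) = -2052 + 1/(-53) = -2052 - 1/53 = -108757/53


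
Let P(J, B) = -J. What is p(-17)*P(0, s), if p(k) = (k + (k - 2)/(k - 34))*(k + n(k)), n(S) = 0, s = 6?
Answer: 0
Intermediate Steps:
p(k) = k*(k + (-2 + k)/(-34 + k)) (p(k) = (k + (k - 2)/(k - 34))*(k + 0) = (k + (-2 + k)/(-34 + k))*k = k*(k + (-2 + k)/(-34 + k)))
p(-17)*P(0, s) = (-17*(-2 + (-17)**2 - 33*(-17))/(-34 - 17))*(-1*0) = -17*(-2 + 289 + 561)/(-51)*0 = -17*(-1/51)*848*0 = (848/3)*0 = 0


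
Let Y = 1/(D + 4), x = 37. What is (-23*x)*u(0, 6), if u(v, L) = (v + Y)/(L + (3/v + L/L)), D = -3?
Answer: 0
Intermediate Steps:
Y = 1 (Y = 1/(-3 + 4) = 1/1 = 1)
u(v, L) = (1 + v)/(1 + L + 3/v) (u(v, L) = (v + 1)/(L + (3/v + L/L)) = (1 + v)/(L + (3/v + 1)) = (1 + v)/(L + (1 + 3/v)) = (1 + v)/(1 + L + 3/v))
(-23*x)*u(0, 6) = (-23*37)*(0*(1 + 0)/(3 + 0 + 6*0)) = -0/(3 + 0 + 0) = -0/3 = -851*0 = 0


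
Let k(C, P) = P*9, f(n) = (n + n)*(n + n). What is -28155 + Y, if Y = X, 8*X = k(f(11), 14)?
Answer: -112557/4 ≈ -28139.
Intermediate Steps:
f(n) = 4*n**2 (f(n) = (2*n)*(2*n) = 4*n**2)
k(C, P) = 9*P
X = 63/4 (X = (9*14)/8 = (1/8)*126 = 63/4 ≈ 15.750)
Y = 63/4 ≈ 15.750
-28155 + Y = -28155 + 63/4 = -112557/4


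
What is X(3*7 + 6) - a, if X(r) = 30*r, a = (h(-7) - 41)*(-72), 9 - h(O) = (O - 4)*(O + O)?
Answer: -12582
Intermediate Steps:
h(O) = 9 - 2*O*(-4 + O) (h(O) = 9 - (O - 4)*(O + O) = 9 - (-4 + O)*2*O = 9 - 2*O*(-4 + O))
a = 13392 (a = ((9 - 2*(-7)² + 8*(-7)) - 41)*(-72) = ((9 - 2*49 - 56) - 41)*(-72) = ((9 - 98 - 56) - 41)*(-72) = (-145 - 41)*(-72) = -186*(-72) = 13392)
X(3*7 + 6) - a = 30*(3*7 + 6) - 1*13392 = 30*(21 + 6) - 13392 = 30*27 - 13392 = 810 - 13392 = -12582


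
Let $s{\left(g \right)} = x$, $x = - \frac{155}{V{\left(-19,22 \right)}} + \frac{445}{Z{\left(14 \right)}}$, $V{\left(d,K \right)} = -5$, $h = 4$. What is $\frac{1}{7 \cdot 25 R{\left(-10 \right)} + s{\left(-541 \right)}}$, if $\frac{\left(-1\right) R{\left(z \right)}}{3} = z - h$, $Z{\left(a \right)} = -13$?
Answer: $\frac{13}{95508} \approx 0.00013611$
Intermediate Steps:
$R{\left(z \right)} = 12 - 3 z$ ($R{\left(z \right)} = - 3 \left(z - 4\right) = - 3 \left(-4 + z\right) = 12 - 3 z$)
$x = - \frac{42}{13}$ ($x = - \frac{155}{-5} + \frac{445}{-13} = \left(-155\right) \left(- \frac{1}{5}\right) + 445 \left(- \frac{1}{13}\right) = 31 - \frac{445}{13} = - \frac{42}{13} \approx -3.2308$)
$s{\left(g \right)} = - \frac{42}{13}$
$\frac{1}{7 \cdot 25 R{\left(-10 \right)} + s{\left(-541 \right)}} = \frac{1}{7 \cdot 25 \left(12 - -30\right) - \frac{42}{13}} = \frac{1}{175 \left(12 + 30\right) - \frac{42}{13}} = \frac{1}{175 \cdot 42 - \frac{42}{13}} = \frac{1}{7350 - \frac{42}{13}} = \frac{1}{\frac{95508}{13}} = \frac{13}{95508}$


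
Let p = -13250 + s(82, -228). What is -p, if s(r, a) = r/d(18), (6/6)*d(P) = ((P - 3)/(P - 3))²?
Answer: 13168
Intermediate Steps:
d(P) = 1 (d(P) = ((P - 3)/(P - 3))² = ((-3 + P)/(-3 + P))² = 1² = 1)
s(r, a) = r (s(r, a) = r/1 = r*1 = r)
p = -13168 (p = -13250 + 82 = -13168)
-p = -1*(-13168) = 13168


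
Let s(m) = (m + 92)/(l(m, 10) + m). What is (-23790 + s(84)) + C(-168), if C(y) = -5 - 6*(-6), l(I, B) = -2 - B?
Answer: -213809/9 ≈ -23757.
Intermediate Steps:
s(m) = (92 + m)/(-12 + m) (s(m) = (m + 92)/((-2 - 1*10) + m) = (92 + m)/((-2 - 10) + m) = (92 + m)/(-12 + m))
C(y) = 31 (C(y) = -5 + 36 = 31)
(-23790 + s(84)) + C(-168) = (-23790 + (92 + 84)/(-12 + 84)) + 31 = (-23790 + 176/72) + 31 = (-23790 + (1/72)*176) + 31 = (-23790 + 22/9) + 31 = -214088/9 + 31 = -213809/9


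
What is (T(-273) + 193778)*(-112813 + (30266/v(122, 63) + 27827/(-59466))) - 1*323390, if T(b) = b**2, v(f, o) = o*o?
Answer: -2381205117382451141/78673518 ≈ -3.0267e+10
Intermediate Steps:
v(f, o) = o**2
(T(-273) + 193778)*(-112813 + (30266/v(122, 63) + 27827/(-59466))) - 1*323390 = ((-273)**2 + 193778)*(-112813 + (30266/(63**2) + 27827/(-59466))) - 1*323390 = (74529 + 193778)*(-112813 + (30266/3969 + 27827*(-1/59466))) - 323390 = 268307*(-112813 + (30266*(1/3969) - 27827/59466)) - 323390 = 268307*(-112813 + (30266/3969 - 27827/59466)) - 323390 = 268307*(-112813 + 563117531/78673518) - 323390 = 268307*(-8874832468603/78673518) - 323390 = -2381179675153465121/78673518 - 323390 = -2381205117382451141/78673518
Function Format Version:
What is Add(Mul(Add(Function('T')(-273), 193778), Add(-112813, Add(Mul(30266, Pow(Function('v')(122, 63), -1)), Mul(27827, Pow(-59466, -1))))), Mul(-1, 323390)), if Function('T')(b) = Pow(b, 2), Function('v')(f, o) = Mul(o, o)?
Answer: Rational(-2381205117382451141, 78673518) ≈ -3.0267e+10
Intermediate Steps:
Function('v')(f, o) = Pow(o, 2)
Add(Mul(Add(Function('T')(-273), 193778), Add(-112813, Add(Mul(30266, Pow(Function('v')(122, 63), -1)), Mul(27827, Pow(-59466, -1))))), Mul(-1, 323390)) = Add(Mul(Add(Pow(-273, 2), 193778), Add(-112813, Add(Mul(30266, Pow(Pow(63, 2), -1)), Mul(27827, Pow(-59466, -1))))), Mul(-1, 323390)) = Add(Mul(Add(74529, 193778), Add(-112813, Add(Mul(30266, Pow(3969, -1)), Mul(27827, Rational(-1, 59466))))), -323390) = Add(Mul(268307, Add(-112813, Add(Mul(30266, Rational(1, 3969)), Rational(-27827, 59466)))), -323390) = Add(Mul(268307, Add(-112813, Add(Rational(30266, 3969), Rational(-27827, 59466)))), -323390) = Add(Mul(268307, Add(-112813, Rational(563117531, 78673518))), -323390) = Add(Mul(268307, Rational(-8874832468603, 78673518)), -323390) = Add(Rational(-2381179675153465121, 78673518), -323390) = Rational(-2381205117382451141, 78673518)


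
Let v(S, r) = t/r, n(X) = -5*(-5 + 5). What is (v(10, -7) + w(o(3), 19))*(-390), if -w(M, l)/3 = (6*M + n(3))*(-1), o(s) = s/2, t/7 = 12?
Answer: -5850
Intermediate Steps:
t = 84 (t = 7*12 = 84)
n(X) = 0 (n(X) = -5*0 = 0)
v(S, r) = 84/r
o(s) = s/2 (o(s) = s*(1/2) = s/2)
w(M, l) = 18*M (w(M, l) = -3*(6*M + 0)*(-1) = -3*6*M*(-1) = -(-18)*M = 18*M)
(v(10, -7) + w(o(3), 19))*(-390) = (84/(-7) + 18*((1/2)*3))*(-390) = (84*(-1/7) + 18*(3/2))*(-390) = (-12 + 27)*(-390) = 15*(-390) = -5850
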